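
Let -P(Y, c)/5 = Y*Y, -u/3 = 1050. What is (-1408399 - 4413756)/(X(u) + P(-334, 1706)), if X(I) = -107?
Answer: 5822155/557887 ≈ 10.436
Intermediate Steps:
u = -3150 (u = -3*1050 = -3150)
P(Y, c) = -5*Y² (P(Y, c) = -5*Y*Y = -5*Y²)
(-1408399 - 4413756)/(X(u) + P(-334, 1706)) = (-1408399 - 4413756)/(-107 - 5*(-334)²) = -5822155/(-107 - 5*111556) = -5822155/(-107 - 557780) = -5822155/(-557887) = -5822155*(-1/557887) = 5822155/557887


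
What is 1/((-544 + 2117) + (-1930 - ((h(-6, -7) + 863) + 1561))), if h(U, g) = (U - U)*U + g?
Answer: -1/2774 ≈ -0.00036049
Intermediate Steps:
h(U, g) = g (h(U, g) = 0*U + g = 0 + g = g)
1/((-544 + 2117) + (-1930 - ((h(-6, -7) + 863) + 1561))) = 1/((-544 + 2117) + (-1930 - ((-7 + 863) + 1561))) = 1/(1573 + (-1930 - (856 + 1561))) = 1/(1573 + (-1930 - 1*2417)) = 1/(1573 + (-1930 - 2417)) = 1/(1573 - 4347) = 1/(-2774) = -1/2774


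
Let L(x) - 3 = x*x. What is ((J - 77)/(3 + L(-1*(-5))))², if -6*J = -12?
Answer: 5625/961 ≈ 5.8533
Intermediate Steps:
J = 2 (J = -⅙*(-12) = 2)
L(x) = 3 + x² (L(x) = 3 + x*x = 3 + x²)
((J - 77)/(3 + L(-1*(-5))))² = ((2 - 77)/(3 + (3 + (-1*(-5))²)))² = (-75/(3 + (3 + 5²)))² = (-75/(3 + (3 + 25)))² = (-75/(3 + 28))² = (-75/31)² = 5625/961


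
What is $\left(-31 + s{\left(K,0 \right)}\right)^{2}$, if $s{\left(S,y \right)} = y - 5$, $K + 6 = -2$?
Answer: $1296$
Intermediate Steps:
$K = -8$ ($K = -6 - 2 = -8$)
$s{\left(S,y \right)} = -5 + y$
$\left(-31 + s{\left(K,0 \right)}\right)^{2} = \left(-31 + \left(-5 + 0\right)\right)^{2} = \left(-31 - 5\right)^{2} = \left(-36\right)^{2} = 1296$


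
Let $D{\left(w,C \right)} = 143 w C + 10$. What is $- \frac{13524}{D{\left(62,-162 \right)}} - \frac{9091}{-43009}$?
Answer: $\frac{6819446689}{30886526269} \approx 0.22079$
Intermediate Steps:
$D{\left(w,C \right)} = 10 + 143 C w$ ($D{\left(w,C \right)} = 143 C w + 10 = 10 + 143 C w$)
$- \frac{13524}{D{\left(62,-162 \right)}} - \frac{9091}{-43009} = - \frac{13524}{10 + 143 \left(-162\right) 62} - \frac{9091}{-43009} = - \frac{13524}{10 - 1436292} - - \frac{9091}{43009} = - \frac{13524}{-1436282} + \frac{9091}{43009} = \left(-13524\right) \left(- \frac{1}{1436282}\right) + \frac{9091}{43009} = \frac{6762}{718141} + \frac{9091}{43009} = \frac{6819446689}{30886526269}$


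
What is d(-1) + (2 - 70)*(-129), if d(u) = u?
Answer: 8771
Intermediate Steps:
d(-1) + (2 - 70)*(-129) = -1 + (2 - 70)*(-129) = -1 - 68*(-129) = -1 + 8772 = 8771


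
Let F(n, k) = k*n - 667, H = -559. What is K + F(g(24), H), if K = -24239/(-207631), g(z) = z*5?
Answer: -14066353118/207631 ≈ -67747.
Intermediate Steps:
g(z) = 5*z
F(n, k) = -667 + k*n
K = 24239/207631 (K = -24239*(-1/207631) = 24239/207631 ≈ 0.11674)
K + F(g(24), H) = 24239/207631 + (-667 - 2795*24) = 24239/207631 + (-667 - 559*120) = 24239/207631 + (-667 - 67080) = 24239/207631 - 67747 = -14066353118/207631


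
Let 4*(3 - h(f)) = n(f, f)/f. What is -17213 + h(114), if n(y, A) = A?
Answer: -68841/4 ≈ -17210.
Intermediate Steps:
h(f) = 11/4 (h(f) = 3 - f/(4*f) = 3 - 1/4*1 = 3 - 1/4 = 11/4)
-17213 + h(114) = -17213 + 11/4 = -68841/4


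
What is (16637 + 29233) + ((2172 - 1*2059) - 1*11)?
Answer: 45972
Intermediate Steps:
(16637 + 29233) + ((2172 - 1*2059) - 1*11) = 45870 + ((2172 - 2059) - 11) = 45870 + (113 - 11) = 45870 + 102 = 45972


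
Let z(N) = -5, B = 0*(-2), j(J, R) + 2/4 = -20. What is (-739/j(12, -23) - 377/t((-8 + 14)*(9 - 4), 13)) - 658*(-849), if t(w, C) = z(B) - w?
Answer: 801718457/1435 ≈ 5.5869e+5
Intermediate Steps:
j(J, R) = -41/2 (j(J, R) = -½ - 20 = -41/2)
B = 0
t(w, C) = -5 - w
(-739/j(12, -23) - 377/t((-8 + 14)*(9 - 4), 13)) - 658*(-849) = (-739/(-41/2) - 377/(-5 - (-8 + 14)*(9 - 4))) - 658*(-849) = (-739*(-2/41) - 377/(-5 - 6*5)) + 558642 = (1478/41 - 377/(-5 - 1*30)) + 558642 = (1478/41 - 377/(-5 - 30)) + 558642 = (1478/41 - 377/(-35)) + 558642 = (1478/41 - 377*(-1/35)) + 558642 = (1478/41 + 377/35) + 558642 = 67187/1435 + 558642 = 801718457/1435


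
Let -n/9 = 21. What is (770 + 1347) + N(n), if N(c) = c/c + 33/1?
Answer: 2151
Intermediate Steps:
n = -189 (n = -9*21 = -189)
N(c) = 34 (N(c) = 1 + 33*1 = 1 + 33 = 34)
(770 + 1347) + N(n) = (770 + 1347) + 34 = 2117 + 34 = 2151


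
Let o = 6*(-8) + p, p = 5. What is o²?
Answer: 1849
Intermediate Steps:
o = -43 (o = 6*(-8) + 5 = -48 + 5 = -43)
o² = (-43)² = 1849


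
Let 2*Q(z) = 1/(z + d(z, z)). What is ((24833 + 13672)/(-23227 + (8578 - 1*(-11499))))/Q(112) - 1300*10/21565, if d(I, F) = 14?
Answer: -66441826/21565 ≈ -3081.0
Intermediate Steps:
Q(z) = 1/(2*(14 + z)) (Q(z) = 1/(2*(z + 14)) = 1/(2*(14 + z)))
((24833 + 13672)/(-23227 + (8578 - 1*(-11499))))/Q(112) - 1300*10/21565 = ((24833 + 13672)/(-23227 + (8578 - 1*(-11499))))/((1/(2*(14 + 112)))) - 1300*10/21565 = (38505/(-23227 + (8578 + 11499)))/(((½)/126)) - 13000*1/21565 = (38505/(-23227 + 20077))/(((½)*(1/126))) - 2600/4313 = (38505/(-3150))/(1/252) - 2600/4313 = (38505*(-1/3150))*252 - 2600/4313 = -2567/210*252 - 2600/4313 = -15402/5 - 2600/4313 = -66441826/21565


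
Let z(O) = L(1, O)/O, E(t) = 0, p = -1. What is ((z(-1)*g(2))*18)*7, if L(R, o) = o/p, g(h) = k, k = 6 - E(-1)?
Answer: -756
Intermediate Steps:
k = 6 (k = 6 - 1*0 = 6 + 0 = 6)
g(h) = 6
L(R, o) = -o (L(R, o) = o/(-1) = o*(-1) = -o)
z(O) = -1 (z(O) = (-O)/O = -1)
((z(-1)*g(2))*18)*7 = (-1*6*18)*7 = -6*18*7 = -108*7 = -756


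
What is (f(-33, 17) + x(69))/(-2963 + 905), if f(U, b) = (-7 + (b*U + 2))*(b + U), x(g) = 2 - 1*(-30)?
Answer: -4544/1029 ≈ -4.4159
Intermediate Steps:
x(g) = 32 (x(g) = 2 + 30 = 32)
f(U, b) = (-5 + U*b)*(U + b) (f(U, b) = (-7 + (U*b + 2))*(U + b) = (-7 + (2 + U*b))*(U + b) = (-5 + U*b)*(U + b))
(f(-33, 17) + x(69))/(-2963 + 905) = ((-5*(-33) - 5*17 - 33*17**2 + 17*(-33)**2) + 32)/(-2963 + 905) = ((165 - 85 - 33*289 + 17*1089) + 32)/(-2058) = ((165 - 85 - 9537 + 18513) + 32)*(-1/2058) = (9056 + 32)*(-1/2058) = 9088*(-1/2058) = -4544/1029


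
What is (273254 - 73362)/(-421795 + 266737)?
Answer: -99946/77529 ≈ -1.2891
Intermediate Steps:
(273254 - 73362)/(-421795 + 266737) = 199892/(-155058) = 199892*(-1/155058) = -99946/77529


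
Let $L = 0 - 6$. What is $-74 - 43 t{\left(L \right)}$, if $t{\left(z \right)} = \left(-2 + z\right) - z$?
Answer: $12$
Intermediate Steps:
$L = -6$ ($L = 0 - 6 = -6$)
$t{\left(z \right)} = -2$
$-74 - 43 t{\left(L \right)} = -74 - -86 = -74 + 86 = 12$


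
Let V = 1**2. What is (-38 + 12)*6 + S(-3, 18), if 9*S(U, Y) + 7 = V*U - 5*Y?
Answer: -1504/9 ≈ -167.11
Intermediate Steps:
V = 1
S(U, Y) = -7/9 - 5*Y/9 + U/9 (S(U, Y) = -7/9 + (1*U - 5*Y)/9 = -7/9 + (U - 5*Y)/9 = -7/9 + (-5*Y/9 + U/9) = -7/9 - 5*Y/9 + U/9)
(-38 + 12)*6 + S(-3, 18) = (-38 + 12)*6 + (-7/9 - 5/9*18 + (1/9)*(-3)) = -26*6 + (-7/9 - 10 - 1/3) = -156 - 100/9 = -1504/9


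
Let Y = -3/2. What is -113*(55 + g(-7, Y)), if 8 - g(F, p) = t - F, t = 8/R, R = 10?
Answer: -31188/5 ≈ -6237.6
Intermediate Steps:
Y = -3/2 (Y = -3*½ = -3/2 ≈ -1.5000)
t = ⅘ (t = 8/10 = 8*(⅒) = ⅘ ≈ 0.80000)
g(F, p) = 36/5 + F (g(F, p) = 8 - (⅘ - F) = 8 + (-⅘ + F) = 36/5 + F)
-113*(55 + g(-7, Y)) = -113*(55 + (36/5 - 7)) = -113*(55 + ⅕) = -113*276/5 = -31188/5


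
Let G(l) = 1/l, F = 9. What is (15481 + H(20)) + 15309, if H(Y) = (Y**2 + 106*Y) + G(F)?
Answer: 299791/9 ≈ 33310.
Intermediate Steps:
H(Y) = 1/9 + Y**2 + 106*Y (H(Y) = (Y**2 + 106*Y) + 1/9 = 1/9 + Y**2 + 106*Y)
(15481 + H(20)) + 15309 = (15481 + (1/9 + 20**2 + 106*20)) + 15309 = (15481 + (1/9 + 400 + 2120)) + 15309 = (15481 + 22681/9) + 15309 = 162010/9 + 15309 = 299791/9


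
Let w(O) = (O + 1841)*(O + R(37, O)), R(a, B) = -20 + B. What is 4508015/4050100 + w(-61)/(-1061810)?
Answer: 116207173663/86008733620 ≈ 1.3511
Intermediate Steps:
w(O) = (-20 + 2*O)*(1841 + O) (w(O) = (O + 1841)*(O + (-20 + O)) = (1841 + O)*(-20 + 2*O) = (-20 + 2*O)*(1841 + O))
4508015/4050100 + w(-61)/(-1061810) = 4508015/4050100 + (-36820 + 2*(-61)**2 + 3662*(-61))/(-1061810) = 4508015*(1/4050100) + (-36820 + 2*3721 - 223382)*(-1/1061810) = 901603/810020 + (-36820 + 7442 - 223382)*(-1/1061810) = 901603/810020 - 252760*(-1/1061810) = 901603/810020 + 25276/106181 = 116207173663/86008733620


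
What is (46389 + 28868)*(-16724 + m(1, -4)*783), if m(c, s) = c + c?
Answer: -1140745606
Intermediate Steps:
m(c, s) = 2*c
(46389 + 28868)*(-16724 + m(1, -4)*783) = (46389 + 28868)*(-16724 + (2*1)*783) = 75257*(-16724 + 2*783) = 75257*(-16724 + 1566) = 75257*(-15158) = -1140745606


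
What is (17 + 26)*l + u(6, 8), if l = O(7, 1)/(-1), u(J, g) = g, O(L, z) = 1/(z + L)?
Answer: 21/8 ≈ 2.6250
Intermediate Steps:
O(L, z) = 1/(L + z)
l = -1/8 (l = 1/((7 + 1)*(-1)) = -1/8 ≈ -0.12500)
(17 + 26)*l + u(6, 8) = (17 + 26)*(-1/8) + 8 = 43*(-1/8) + 8 = -43/8 + 8 = 21/8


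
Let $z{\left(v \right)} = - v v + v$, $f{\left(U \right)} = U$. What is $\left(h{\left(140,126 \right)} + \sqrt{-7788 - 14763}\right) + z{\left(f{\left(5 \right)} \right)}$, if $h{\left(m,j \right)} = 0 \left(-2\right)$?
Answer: $-20 + i \sqrt{22551} \approx -20.0 + 150.17 i$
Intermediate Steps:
$z{\left(v \right)} = v - v^{2}$ ($z{\left(v \right)} = - v^{2} + v = v - v^{2}$)
$h{\left(m,j \right)} = 0$
$\left(h{\left(140,126 \right)} + \sqrt{-7788 - 14763}\right) + z{\left(f{\left(5 \right)} \right)} = \left(0 + \sqrt{-7788 - 14763}\right) + 5 \left(1 - 5\right) = \left(0 + \sqrt{-22551}\right) + 5 \left(1 - 5\right) = \left(0 + i \sqrt{22551}\right) + 5 \left(-4\right) = i \sqrt{22551} - 20 = -20 + i \sqrt{22551}$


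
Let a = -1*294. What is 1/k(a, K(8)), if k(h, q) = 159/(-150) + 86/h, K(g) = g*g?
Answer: -7350/9941 ≈ -0.73936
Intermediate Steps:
K(g) = g²
a = -294
k(h, q) = -53/50 + 86/h (k(h, q) = 159*(-1/150) + 86/h = -53/50 + 86/h)
1/k(a, K(8)) = 1/(-53/50 + 86/(-294)) = 1/(-53/50 + 86*(-1/294)) = 1/(-53/50 - 43/147) = 1/(-9941/7350) = -7350/9941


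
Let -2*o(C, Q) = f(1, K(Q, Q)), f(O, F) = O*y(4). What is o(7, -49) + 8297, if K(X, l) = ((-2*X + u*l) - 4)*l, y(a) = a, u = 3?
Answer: 8295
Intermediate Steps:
K(X, l) = l*(-4 - 2*X + 3*l) (K(X, l) = ((-2*X + 3*l) - 4)*l = (-4 - 2*X + 3*l)*l = l*(-4 - 2*X + 3*l))
f(O, F) = 4*O (f(O, F) = O*4 = 4*O)
o(C, Q) = -2
o(7, -49) + 8297 = -2 + 8297 = 8295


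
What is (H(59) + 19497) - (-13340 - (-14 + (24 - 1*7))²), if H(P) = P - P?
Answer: 32846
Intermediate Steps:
H(P) = 0
(H(59) + 19497) - (-13340 - (-14 + (24 - 1*7))²) = (0 + 19497) - (-13340 - (-14 + (24 - 1*7))²) = 19497 - (-13340 - (-14 + (24 - 7))²) = 19497 - (-13340 - (-14 + 17)²) = 19497 - (-13340 - 1*3²) = 19497 - (-13340 - 1*9) = 19497 - (-13340 - 9) = 19497 - 1*(-13349) = 19497 + 13349 = 32846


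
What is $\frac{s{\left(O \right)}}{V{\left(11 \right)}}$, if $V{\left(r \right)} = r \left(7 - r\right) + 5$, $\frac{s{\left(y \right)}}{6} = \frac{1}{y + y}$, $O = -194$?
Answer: $\frac{1}{2522} \approx 0.00039651$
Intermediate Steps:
$s{\left(y \right)} = \frac{3}{y}$ ($s{\left(y \right)} = \frac{6}{y + y} = \frac{6}{2 y} = 6 \frac{1}{2 y} = \frac{3}{y}$)
$V{\left(r \right)} = 5 + r \left(7 - r\right)$
$\frac{s{\left(O \right)}}{V{\left(11 \right)}} = \frac{3 \frac{1}{-194}}{5 - 11^{2} + 7 \cdot 11} = \frac{3 \left(- \frac{1}{194}\right)}{5 - 121 + 77} = - \frac{3}{194 \left(5 - 121 + 77\right)} = - \frac{3}{194 \left(-39\right)} = \left(- \frac{3}{194}\right) \left(- \frac{1}{39}\right) = \frac{1}{2522}$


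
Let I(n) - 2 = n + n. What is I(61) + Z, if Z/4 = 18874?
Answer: 75620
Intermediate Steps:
Z = 75496 (Z = 4*18874 = 75496)
I(n) = 2 + 2*n (I(n) = 2 + (n + n) = 2 + 2*n)
I(61) + Z = (2 + 2*61) + 75496 = (2 + 122) + 75496 = 124 + 75496 = 75620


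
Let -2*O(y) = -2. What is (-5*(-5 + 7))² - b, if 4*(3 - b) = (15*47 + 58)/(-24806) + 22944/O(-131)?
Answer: 578772829/99224 ≈ 5833.0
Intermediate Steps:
O(y) = 1 (O(y) = -½*(-2) = 1)
b = -568850429/99224 (b = 3 - ((15*47 + 58)/(-24806) + 22944/1)/4 = 3 - ((705 + 58)*(-1/24806) + 22944*1)/4 = 3 - (763*(-1/24806) + 22944)/4 = 3 - (-763/24806 + 22944)/4 = 3 - ¼*569148101/24806 = 3 - 569148101/99224 = -568850429/99224 ≈ -5733.0)
(-5*(-5 + 7))² - b = (-5*(-5 + 7))² - 1*(-568850429/99224) = (-5*2)² + 568850429/99224 = (-10)² + 568850429/99224 = 100 + 568850429/99224 = 578772829/99224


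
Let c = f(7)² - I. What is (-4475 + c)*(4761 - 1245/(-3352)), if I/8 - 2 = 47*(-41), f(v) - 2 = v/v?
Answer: 87253959639/1676 ≈ 5.2061e+7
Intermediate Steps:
f(v) = 3 (f(v) = 2 + v/v = 2 + 1 = 3)
I = -15400 (I = 16 + 8*(47*(-41)) = 16 + 8*(-1927) = 16 - 15416 = -15400)
c = 15409 (c = 3² - 1*(-15400) = 9 + 15400 = 15409)
(-4475 + c)*(4761 - 1245/(-3352)) = (-4475 + 15409)*(4761 - 1245/(-3352)) = 10934*(4761 - 1245*(-1/3352)) = 10934*(4761 + 1245/3352) = 10934*(15960117/3352) = 87253959639/1676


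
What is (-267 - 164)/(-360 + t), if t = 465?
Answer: -431/105 ≈ -4.1048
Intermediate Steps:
(-267 - 164)/(-360 + t) = (-267 - 164)/(-360 + 465) = -431/105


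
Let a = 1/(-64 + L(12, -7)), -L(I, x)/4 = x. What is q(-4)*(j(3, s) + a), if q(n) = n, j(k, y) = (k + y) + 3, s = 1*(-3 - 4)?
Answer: 37/9 ≈ 4.1111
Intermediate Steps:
s = -7 (s = 1*(-7) = -7)
L(I, x) = -4*x
j(k, y) = 3 + k + y
a = -1/36 (a = 1/(-64 - 4*(-7)) = 1/(-64 + 28) = 1/(-36) = -1/36 ≈ -0.027778)
q(-4)*(j(3, s) + a) = -4*((3 + 3 - 7) - 1/36) = -4*(-1 - 1/36) = -4*(-37/36) = 37/9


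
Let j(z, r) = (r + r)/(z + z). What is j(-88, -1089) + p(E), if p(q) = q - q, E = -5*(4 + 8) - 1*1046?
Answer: 99/8 ≈ 12.375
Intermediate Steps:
j(z, r) = r/z (j(z, r) = (2*r)/((2*z)) = (2*r)*(1/(2*z)) = r/z)
E = -1106 (E = -5*12 - 1046 = -60 - 1046 = -1106)
p(q) = 0
j(-88, -1089) + p(E) = -1089/(-88) + 0 = -1089*(-1/88) + 0 = 99/8 + 0 = 99/8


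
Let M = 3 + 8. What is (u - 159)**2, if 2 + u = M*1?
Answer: 22500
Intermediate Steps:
M = 11
u = 9 (u = -2 + 11*1 = -2 + 11 = 9)
(u - 159)**2 = (9 - 159)**2 = (-150)**2 = 22500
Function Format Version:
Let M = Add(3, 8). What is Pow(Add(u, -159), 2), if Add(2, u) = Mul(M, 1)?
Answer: 22500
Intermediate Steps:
M = 11
u = 9 (u = Add(-2, Mul(11, 1)) = Add(-2, 11) = 9)
Pow(Add(u, -159), 2) = Pow(Add(9, -159), 2) = Pow(-150, 2) = 22500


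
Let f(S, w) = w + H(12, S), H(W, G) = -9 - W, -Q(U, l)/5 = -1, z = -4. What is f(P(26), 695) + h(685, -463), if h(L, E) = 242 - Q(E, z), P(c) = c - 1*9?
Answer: 911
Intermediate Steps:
P(c) = -9 + c (P(c) = c - 9 = -9 + c)
Q(U, l) = 5 (Q(U, l) = -5*(-1) = 5)
h(L, E) = 237 (h(L, E) = 242 - 1*5 = 242 - 5 = 237)
f(S, w) = -21 + w (f(S, w) = w + (-9 - 1*12) = w + (-9 - 12) = w - 21 = -21 + w)
f(P(26), 695) + h(685, -463) = (-21 + 695) + 237 = 674 + 237 = 911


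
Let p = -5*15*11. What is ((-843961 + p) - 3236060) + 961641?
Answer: -3119205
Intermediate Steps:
p = -825 (p = -75*11 = -825)
((-843961 + p) - 3236060) + 961641 = ((-843961 - 825) - 3236060) + 961641 = (-844786 - 3236060) + 961641 = -4080846 + 961641 = -3119205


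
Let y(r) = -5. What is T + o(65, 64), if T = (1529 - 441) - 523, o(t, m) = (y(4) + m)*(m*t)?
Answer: 246005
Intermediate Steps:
o(t, m) = m*t*(-5 + m) (o(t, m) = (-5 + m)*(m*t) = m*t*(-5 + m))
T = 565 (T = 1088 - 523 = 565)
T + o(65, 64) = 565 + 64*65*(-5 + 64) = 565 + 64*65*59 = 565 + 245440 = 246005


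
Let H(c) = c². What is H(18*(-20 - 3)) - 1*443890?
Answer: -272494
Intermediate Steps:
H(18*(-20 - 3)) - 1*443890 = (18*(-20 - 3))² - 1*443890 = (18*(-23))² - 443890 = (-414)² - 443890 = 171396 - 443890 = -272494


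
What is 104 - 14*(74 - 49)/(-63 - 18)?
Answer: 8774/81 ≈ 108.32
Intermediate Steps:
104 - 14*(74 - 49)/(-63 - 18) = 104 - 350/(-81) = 104 - 350*(-1)/81 = 104 - 14*(-25/81) = 104 + 350/81 = 8774/81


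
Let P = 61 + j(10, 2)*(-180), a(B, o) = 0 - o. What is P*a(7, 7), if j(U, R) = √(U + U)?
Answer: -427 + 2520*√5 ≈ 5207.9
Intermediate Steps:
j(U, R) = √2*√U (j(U, R) = √(2*U) = √2*√U)
a(B, o) = -o
P = 61 - 360*√5 (P = 61 + (√2*√10)*(-180) = 61 + (2*√5)*(-180) = 61 - 360*√5 ≈ -743.98)
P*a(7, 7) = (61 - 360*√5)*(-1*7) = (61 - 360*√5)*(-7) = -427 + 2520*√5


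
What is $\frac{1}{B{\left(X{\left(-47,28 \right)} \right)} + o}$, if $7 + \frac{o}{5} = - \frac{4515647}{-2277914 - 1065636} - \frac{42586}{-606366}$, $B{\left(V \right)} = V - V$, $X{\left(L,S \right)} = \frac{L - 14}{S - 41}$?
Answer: $- \frac{202741503930}{5655691022999} \approx -0.035847$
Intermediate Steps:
$X{\left(L,S \right)} = \frac{-14 + L}{-41 + S}$
$B{\left(V \right)} = 0$
$o = - \frac{5655691022999}{202741503930}$ ($o = -35 + 5 \left(- \frac{4515647}{-2277914 - 1065636} - \frac{42586}{-606366}\right) = -35 + 5 \left(- \frac{4515647}{-3343550} - - \frac{21293}{303183}\right) = -35 + 5 \left(\left(-4515647\right) \left(- \frac{1}{3343550}\right) + \frac{21293}{303183}\right) = -35 + 5 \left(\frac{4515647}{3343550} + \frac{21293}{303183}\right) = -35 + 5 \cdot \frac{1440261614551}{1013707519650} = -35 + \frac{1440261614551}{202741503930} = - \frac{5655691022999}{202741503930} \approx -27.896$)
$\frac{1}{B{\left(X{\left(-47,28 \right)} \right)} + o} = \frac{1}{0 - \frac{5655691022999}{202741503930}} = \frac{1}{- \frac{5655691022999}{202741503930}} = - \frac{202741503930}{5655691022999}$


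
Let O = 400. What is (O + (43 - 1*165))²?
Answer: 77284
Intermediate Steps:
(O + (43 - 1*165))² = (400 + (43 - 1*165))² = (400 + (43 - 165))² = (400 - 122)² = 278² = 77284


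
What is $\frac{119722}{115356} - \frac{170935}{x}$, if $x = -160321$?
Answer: $\frac{19456164311}{9246994638} \approx 2.1041$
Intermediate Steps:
$\frac{119722}{115356} - \frac{170935}{x} = \frac{119722}{115356} - \frac{170935}{-160321} = 119722 \cdot \frac{1}{115356} - - \frac{170935}{160321} = \frac{59861}{57678} + \frac{170935}{160321} = \frac{19456164311}{9246994638}$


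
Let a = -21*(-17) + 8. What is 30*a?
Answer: 10950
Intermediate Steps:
a = 365 (a = 357 + 8 = 365)
30*a = 30*365 = 10950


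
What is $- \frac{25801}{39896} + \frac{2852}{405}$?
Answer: $\frac{103333987}{16157880} \approx 6.3953$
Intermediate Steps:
$- \frac{25801}{39896} + \frac{2852}{405} = \frac{103333987}{16157880}$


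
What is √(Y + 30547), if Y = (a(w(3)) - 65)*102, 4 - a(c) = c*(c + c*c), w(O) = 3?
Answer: √20653 ≈ 143.71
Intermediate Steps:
a(c) = 4 - c*(c + c²) (a(c) = 4 - c*(c + c*c) = 4 - c*(c + c²))
Y = -9894 (Y = ((4 - 1*3² - 1*3³) - 65)*102 = ((4 - 1*9 - 1*27) - 65)*102 = ((4 - 9 - 27) - 65)*102 = (-32 - 65)*102 = -97*102 = -9894)
√(Y + 30547) = √(-9894 + 30547) = √20653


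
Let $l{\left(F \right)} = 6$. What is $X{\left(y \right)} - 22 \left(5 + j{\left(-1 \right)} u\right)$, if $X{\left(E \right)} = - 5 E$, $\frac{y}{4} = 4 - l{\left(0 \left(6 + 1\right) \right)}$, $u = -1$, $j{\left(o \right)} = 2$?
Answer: $-26$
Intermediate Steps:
$y = -8$ ($y = 4 \left(4 - 6\right) = 4 \left(-2\right) = -8$)
$X{\left(y \right)} - 22 \left(5 + j{\left(-1 \right)} u\right) = \left(-5\right) \left(-8\right) - 22 \left(5 + 2 \left(-1\right)\right) = 40 - 22 \left(5 - 2\right) = 40 - 66 = -26$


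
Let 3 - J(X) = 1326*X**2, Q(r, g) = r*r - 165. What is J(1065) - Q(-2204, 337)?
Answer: -1508839798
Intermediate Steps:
Q(r, g) = -165 + r**2 (Q(r, g) = r**2 - 165 = -165 + r**2)
J(X) = 3 - 1326*X**2
J(1065) - Q(-2204, 337) = (3 - 1326*1065**2) - (-165 + (-2204)**2) = (3 - 1326*1134225) - (-165 + 4857616) = (3 - 1503982350) - 1*4857451 = -1503982347 - 4857451 = -1508839798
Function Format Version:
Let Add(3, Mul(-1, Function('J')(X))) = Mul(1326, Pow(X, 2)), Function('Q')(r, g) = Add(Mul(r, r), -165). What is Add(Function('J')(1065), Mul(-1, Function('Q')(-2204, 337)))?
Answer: -1508839798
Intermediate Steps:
Function('Q')(r, g) = Add(-165, Pow(r, 2)) (Function('Q')(r, g) = Add(Pow(r, 2), -165) = Add(-165, Pow(r, 2)))
Function('J')(X) = Add(3, Mul(-1326, Pow(X, 2))) (Function('J')(X) = Add(3, Mul(-1, Mul(1326, Pow(X, 2)))) = Add(3, Mul(-1326, Pow(X, 2))))
Add(Function('J')(1065), Mul(-1, Function('Q')(-2204, 337))) = Add(Add(3, Mul(-1326, Pow(1065, 2))), Mul(-1, Add(-165, Pow(-2204, 2)))) = Add(Add(3, Mul(-1326, 1134225)), Mul(-1, Add(-165, 4857616))) = Add(Add(3, -1503982350), Mul(-1, 4857451)) = Add(-1503982347, -4857451) = -1508839798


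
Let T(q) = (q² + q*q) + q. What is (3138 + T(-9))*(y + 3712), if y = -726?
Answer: 9826926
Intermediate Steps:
T(q) = q + 2*q² (T(q) = (q² + q²) + q = 2*q² + q = q + 2*q²)
(3138 + T(-9))*(y + 3712) = (3138 - 9*(1 + 2*(-9)))*(-726 + 3712) = (3138 - 9*(1 - 18))*2986 = (3138 - 9*(-17))*2986 = (3138 + 153)*2986 = 3291*2986 = 9826926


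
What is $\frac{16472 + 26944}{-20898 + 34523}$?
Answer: $\frac{43416}{13625} \approx 3.1865$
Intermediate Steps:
$\frac{16472 + 26944}{-20898 + 34523} = \frac{43416}{13625}$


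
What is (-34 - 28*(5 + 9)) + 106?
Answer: -320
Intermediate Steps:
(-34 - 28*(5 + 9)) + 106 = (-34 - 28*14) + 106 = (-34 - 392) + 106 = -426 + 106 = -320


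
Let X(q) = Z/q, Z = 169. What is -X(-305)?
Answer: 169/305 ≈ 0.55410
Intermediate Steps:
X(q) = 169/q
-X(-305) = -169/(-305) = -169*(-1)/305 = -1*(-169/305) = 169/305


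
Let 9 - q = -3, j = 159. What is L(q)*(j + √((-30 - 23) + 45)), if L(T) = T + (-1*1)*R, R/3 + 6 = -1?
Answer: 5247 + 66*I*√2 ≈ 5247.0 + 93.338*I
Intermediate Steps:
R = -21 (R = -18 + 3*(-1) = -18 - 3 = -21)
q = 12 (q = 9 - 1*(-3) = 9 + 3 = 12)
L(T) = 21 + T (L(T) = T - 1*1*(-21) = T - 1*(-21) = T + 21 = 21 + T)
L(q)*(j + √((-30 - 23) + 45)) = (21 + 12)*(159 + √((-30 - 23) + 45)) = 33*(159 + √(-53 + 45)) = 33*(159 + √(-8)) = 33*(159 + 2*I*√2) = 5247 + 66*I*√2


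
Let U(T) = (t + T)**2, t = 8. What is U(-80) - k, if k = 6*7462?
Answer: -39588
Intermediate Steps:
k = 44772
U(T) = (8 + T)**2
U(-80) - k = (8 - 80)**2 - 1*44772 = (-72)**2 - 44772 = 5184 - 44772 = -39588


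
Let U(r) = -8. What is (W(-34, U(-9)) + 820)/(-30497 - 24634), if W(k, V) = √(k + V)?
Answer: -820/55131 - I*√42/55131 ≈ -0.014874 - 0.00011755*I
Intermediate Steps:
W(k, V) = √(V + k)
(W(-34, U(-9)) + 820)/(-30497 - 24634) = (√(-8 - 34) + 820)/(-30497 - 24634) = (√(-42) + 820)/(-55131) = (I*√42 + 820)*(-1/55131) = (820 + I*√42)*(-1/55131) = -820/55131 - I*√42/55131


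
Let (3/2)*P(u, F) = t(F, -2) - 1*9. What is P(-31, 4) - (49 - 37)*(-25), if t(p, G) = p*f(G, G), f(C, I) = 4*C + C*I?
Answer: 850/3 ≈ 283.33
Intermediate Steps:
t(p, G) = G*p*(4 + G) (t(p, G) = p*(G*(4 + G)) = G*p*(4 + G))
P(u, F) = -6 - 8*F/3 (P(u, F) = 2*(-2*F*(4 - 2) - 1*9)/3 = 2*(-2*F*2 - 9)/3 = 2*(-4*F - 9)/3 = 2*(-9 - 4*F)/3 = -6 - 8*F/3)
P(-31, 4) - (49 - 37)*(-25) = (-6 - 8/3*4) - (49 - 37)*(-25) = (-6 - 32/3) - 12*(-25) = -50/3 - 1*(-300) = -50/3 + 300 = 850/3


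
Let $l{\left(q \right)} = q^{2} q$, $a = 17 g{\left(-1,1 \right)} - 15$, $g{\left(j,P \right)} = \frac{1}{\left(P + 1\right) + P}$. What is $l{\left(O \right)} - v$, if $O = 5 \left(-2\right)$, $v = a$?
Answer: $- \frac{2972}{3} \approx -990.67$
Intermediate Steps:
$g{\left(j,P \right)} = \frac{1}{1 + 2 P}$ ($g{\left(j,P \right)} = \frac{1}{\left(1 + P\right) + P} = \frac{1}{1 + 2 P}$)
$a = - \frac{28}{3}$ ($a = \frac{17}{1 + 2 \cdot 1} - 15 = \frac{17}{1 + 2} - 15 = \frac{17}{3} - 15 = - \frac{28}{3} \approx -9.3333$)
$v = - \frac{28}{3} \approx -9.3333$
$O = -10$
$l{\left(q \right)} = q^{3}$
$l{\left(O \right)} - v = \left(-10\right)^{3} - - \frac{28}{3} = -1000 + \frac{28}{3} = - \frac{2972}{3}$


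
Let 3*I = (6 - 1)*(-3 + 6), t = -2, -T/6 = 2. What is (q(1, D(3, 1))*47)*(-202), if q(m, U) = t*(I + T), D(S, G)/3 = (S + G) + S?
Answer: -132916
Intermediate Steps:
T = -12 (T = -6*2 = -12)
I = 5 (I = ((6 - 1)*(-3 + 6))/3 = (5*3)/3 = (⅓)*15 = 5)
D(S, G) = 3*G + 6*S (D(S, G) = 3*((S + G) + S) = 3*((G + S) + S) = 3*(G + 2*S) = 3*G + 6*S)
q(m, U) = 14 (q(m, U) = -2*(5 - 12) = -2*(-7) = 14)
(q(1, D(3, 1))*47)*(-202) = (14*47)*(-202) = 658*(-202) = -132916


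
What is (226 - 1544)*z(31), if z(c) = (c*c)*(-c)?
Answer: 39264538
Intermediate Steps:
z(c) = -c³ (z(c) = c²*(-c) = -c³)
(226 - 1544)*z(31) = (226 - 1544)*(-1*31³) = -(-1318)*29791 = -1318*(-29791) = 39264538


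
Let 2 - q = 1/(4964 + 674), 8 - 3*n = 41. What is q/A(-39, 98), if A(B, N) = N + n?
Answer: 11275/490506 ≈ 0.022986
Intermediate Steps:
n = -11 (n = 8/3 - ⅓*41 = 8/3 - 41/3 = -11)
q = 11275/5638 (q = 2 - 1/(4964 + 674) = 2 - 1/5638 = 11275/5638 ≈ 1.9998)
A(B, N) = -11 + N (A(B, N) = N - 11 = -11 + N)
q/A(-39, 98) = 11275/(5638*(-11 + 98)) = (11275/5638)/87 = (11275/5638)*(1/87) = 11275/490506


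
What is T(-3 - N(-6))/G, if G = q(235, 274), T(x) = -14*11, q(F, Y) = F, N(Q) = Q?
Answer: -154/235 ≈ -0.65532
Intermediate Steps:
T(x) = -154
G = 235
T(-3 - N(-6))/G = -154/235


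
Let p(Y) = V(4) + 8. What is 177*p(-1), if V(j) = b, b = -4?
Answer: 708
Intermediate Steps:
V(j) = -4
p(Y) = 4 (p(Y) = -4 + 8 = 4)
177*p(-1) = 177*4 = 708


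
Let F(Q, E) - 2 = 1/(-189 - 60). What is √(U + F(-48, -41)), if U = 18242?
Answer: √1131145995/249 ≈ 135.07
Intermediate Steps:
F(Q, E) = 497/249 (F(Q, E) = 2 + 1/(-189 - 60) = 2 + 1/(-249) = 2 - 1/249 = 497/249)
√(U + F(-48, -41)) = √(18242 + 497/249) = √(4542755/249) = √1131145995/249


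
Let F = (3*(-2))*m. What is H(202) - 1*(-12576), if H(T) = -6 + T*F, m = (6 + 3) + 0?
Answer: 1662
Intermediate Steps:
m = 9 (m = 9 + 0 = 9)
F = -54 (F = (3*(-2))*9 = -6*9 = -54)
H(T) = -6 - 54*T (H(T) = -6 + T*(-54) = -6 - 54*T)
H(202) - 1*(-12576) = (-6 - 54*202) - 1*(-12576) = (-6 - 10908) + 12576 = -10914 + 12576 = 1662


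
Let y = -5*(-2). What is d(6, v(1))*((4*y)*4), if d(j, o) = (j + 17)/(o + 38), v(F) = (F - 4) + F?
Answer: 920/9 ≈ 102.22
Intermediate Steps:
y = 10
v(F) = -4 + 2*F (v(F) = (-4 + F) + F = -4 + 2*F)
d(j, o) = (17 + j)/(38 + o)
d(6, v(1))*((4*y)*4) = ((17 + 6)/(38 + (-4 + 2*1)))*((4*10)*4) = (23/(38 + (-4 + 2)))*(40*4) = (23/(38 - 2))*160 = (23/36)*160 = 920/9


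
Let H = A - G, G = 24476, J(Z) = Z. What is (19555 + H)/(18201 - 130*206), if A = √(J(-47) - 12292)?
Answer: 4921/8579 - 3*I*√1371/8579 ≈ 0.57361 - 0.012948*I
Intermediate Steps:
A = 3*I*√1371 (A = √(-47 - 12292) = √(-12339) = 3*I*√1371 ≈ 111.08*I)
H = -24476 + 3*I*√1371 (H = 3*I*√1371 - 1*24476 = 3*I*√1371 - 24476 = -24476 + 3*I*√1371 ≈ -24476.0 + 111.08*I)
(19555 + H)/(18201 - 130*206) = (19555 + (-24476 + 3*I*√1371))/(18201 - 130*206) = (-4921 + 3*I*√1371)/(18201 - 26780) = (-4921 + 3*I*√1371)/(-8579) = (-4921 + 3*I*√1371)*(-1/8579) = 4921/8579 - 3*I*√1371/8579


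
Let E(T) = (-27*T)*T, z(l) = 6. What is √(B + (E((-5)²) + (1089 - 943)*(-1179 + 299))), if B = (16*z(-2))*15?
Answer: I*√143915 ≈ 379.36*I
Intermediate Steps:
E(T) = -27*T²
B = 1440 (B = (16*6)*15 = 96*15 = 1440)
√(B + (E((-5)²) + (1089 - 943)*(-1179 + 299))) = √(1440 + (-27*((-5)²)² + (1089 - 943)*(-1179 + 299))) = √(1440 + (-27*25² + 146*(-880))) = √(1440 + (-27*625 - 128480)) = √(1440 + (-16875 - 128480)) = √(1440 - 145355) = √(-143915) = I*√143915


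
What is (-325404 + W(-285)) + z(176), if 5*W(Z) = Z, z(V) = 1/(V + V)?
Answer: -114562271/352 ≈ -3.2546e+5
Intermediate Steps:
z(V) = 1/(2*V)
W(Z) = Z/5
(-325404 + W(-285)) + z(176) = (-325404 + (⅕)*(-285)) + (½)/176 = (-325404 - 57) + (½)*(1/176) = -325461 + 1/352 = -114562271/352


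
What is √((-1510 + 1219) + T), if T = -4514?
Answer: 31*I*√5 ≈ 69.318*I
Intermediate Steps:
√((-1510 + 1219) + T) = √((-1510 + 1219) - 4514) = √(-291 - 4514) = √(-4805) = 31*I*√5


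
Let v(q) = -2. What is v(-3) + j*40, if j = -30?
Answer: -1202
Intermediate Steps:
v(-3) + j*40 = -2 - 30*40 = -2 - 1200 = -1202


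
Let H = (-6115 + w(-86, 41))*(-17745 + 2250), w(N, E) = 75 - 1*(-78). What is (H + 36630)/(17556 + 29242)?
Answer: 46208910/23399 ≈ 1974.8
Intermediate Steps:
w(N, E) = 153 (w(N, E) = 75 + 78 = 153)
H = 92381190 (H = (-6115 + 153)*(-17745 + 2250) = -5962*(-15495) = 92381190)
(H + 36630)/(17556 + 29242) = (92381190 + 36630)/(17556 + 29242) = 92417820/46798 = 92417820*(1/46798) = 46208910/23399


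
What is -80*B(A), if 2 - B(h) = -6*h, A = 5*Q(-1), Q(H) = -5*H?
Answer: -12160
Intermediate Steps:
A = 25 (A = 5*(-5*(-1)) = 5*5 = 25)
B(h) = 2 + 6*h (B(h) = 2 - (-6)*h = 2 + 6*h)
-80*B(A) = -80*(2 + 6*25) = -80*(2 + 150) = -80*152 = -12160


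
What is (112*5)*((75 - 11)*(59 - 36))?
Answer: 824320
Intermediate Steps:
(112*5)*((75 - 11)*(59 - 36)) = 560*(64*23) = 560*1472 = 824320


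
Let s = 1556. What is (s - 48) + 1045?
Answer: 2553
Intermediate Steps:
(s - 48) + 1045 = (1556 - 48) + 1045 = 1508 + 1045 = 2553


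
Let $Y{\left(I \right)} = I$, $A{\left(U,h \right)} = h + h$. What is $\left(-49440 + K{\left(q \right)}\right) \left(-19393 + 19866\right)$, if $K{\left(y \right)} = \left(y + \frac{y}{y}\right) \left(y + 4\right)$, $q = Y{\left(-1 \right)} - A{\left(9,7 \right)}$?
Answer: $-23312278$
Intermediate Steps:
$A{\left(U,h \right)} = 2 h$
$q = -15$ ($q = -1 - 2 \cdot 7 = -1 - 14 = -15$)
$K{\left(y \right)} = \left(1 + y\right) \left(4 + y\right)$ ($K{\left(y \right)} = \left(y + 1\right) \left(4 + y\right) = \left(1 + y\right) \left(4 + y\right)$)
$\left(-49440 + K{\left(q \right)}\right) \left(-19393 + 19866\right) = \left(-49440 + \left(4 + \left(-15\right)^{2} + 5 \left(-15\right)\right)\right) \left(-19393 + 19866\right) = \left(-49440 + \left(4 + 225 - 75\right)\right) 473 = \left(-49440 + 154\right) 473 = \left(-49286\right) 473 = -23312278$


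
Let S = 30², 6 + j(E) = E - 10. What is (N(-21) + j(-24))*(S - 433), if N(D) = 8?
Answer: -14944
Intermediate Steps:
j(E) = -16 + E (j(E) = -6 + (E - 10) = -6 + (-10 + E) = -16 + E)
S = 900
(N(-21) + j(-24))*(S - 433) = (8 + (-16 - 24))*(900 - 433) = (8 - 40)*467 = -32*467 = -14944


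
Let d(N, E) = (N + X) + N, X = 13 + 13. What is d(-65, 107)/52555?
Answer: -104/52555 ≈ -0.0019789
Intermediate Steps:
X = 26
d(N, E) = 26 + 2*N (d(N, E) = (N + 26) + N = (26 + N) + N = 26 + 2*N)
d(-65, 107)/52555 = (26 + 2*(-65))/52555 = (26 - 130)*(1/52555) = -104*1/52555 = -104/52555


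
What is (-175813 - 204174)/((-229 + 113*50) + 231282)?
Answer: -379987/236703 ≈ -1.6053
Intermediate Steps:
(-175813 - 204174)/((-229 + 113*50) + 231282) = -379987/((-229 + 5650) + 231282) = -379987/(5421 + 231282) = -379987/236703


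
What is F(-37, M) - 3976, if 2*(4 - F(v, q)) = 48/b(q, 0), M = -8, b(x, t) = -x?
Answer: -3975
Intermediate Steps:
F(v, q) = 4 + 24/q (F(v, q) = 4 - 24/((-q)) = 4 - 24*(-1/q) = 4 - (-24)/q = 4 + 24/q)
F(-37, M) - 3976 = (4 + 24/(-8)) - 3976 = (4 + 24*(-⅛)) - 3976 = (4 - 3) - 3976 = 1 - 3976 = -3975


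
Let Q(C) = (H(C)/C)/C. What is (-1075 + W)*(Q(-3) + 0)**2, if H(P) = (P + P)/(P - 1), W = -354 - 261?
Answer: -845/18 ≈ -46.944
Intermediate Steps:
W = -615
H(P) = 2*P/(-1 + P) (H(P) = (2*P)/(-1 + P) = 2*P/(-1 + P))
Q(C) = 2/(C*(-1 + C)) (Q(C) = ((2*C/(-1 + C))/C)/C = (2/(-1 + C))/C = 2/(C*(-1 + C)))
(-1075 + W)*(Q(-3) + 0)**2 = (-1075 - 615)*(2/(-3*(-1 - 3)) + 0)**2 = -1690*(2*(-1/3)/(-4) + 0)**2 = -1690*(2*(-1/3)*(-1/4) + 0)**2 = -1690*(1/6 + 0)**2 = -1690*(1/6)**2 = -1690*1/36 = -845/18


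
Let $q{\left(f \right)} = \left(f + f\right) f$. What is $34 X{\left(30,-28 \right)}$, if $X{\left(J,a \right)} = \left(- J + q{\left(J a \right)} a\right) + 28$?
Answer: $-1343462468$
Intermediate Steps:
$q{\left(f \right)} = 2 f^{2}$ ($q{\left(f \right)} = 2 f f = 2 f^{2}$)
$X{\left(J,a \right)} = 28 - J + 2 J^{2} a^{3}$ ($X{\left(J,a \right)} = \left(- J + 2 \left(J a\right)^{2} a\right) + 28 = \left(- J + 2 J^{2} a^{2} a\right) + 28 = \left(- J + 2 J^{2} a^{3}\right) + 28 = 28 - J + 2 J^{2} a^{3}$)
$34 X{\left(30,-28 \right)} = 34 \left(28 - 30 + 2 \cdot 30^{2} \left(-28\right)^{3}\right) = 34 \left(28 - 30 + 2 \cdot 900 \left(-21952\right)\right) = 34 \left(28 - 30 - 39513600\right) = 34 \left(-39513602\right) = -1343462468$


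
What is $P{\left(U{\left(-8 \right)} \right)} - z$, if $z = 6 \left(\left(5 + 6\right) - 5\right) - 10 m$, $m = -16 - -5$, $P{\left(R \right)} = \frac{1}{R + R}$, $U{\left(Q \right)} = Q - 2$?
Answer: $- \frac{2921}{20} \approx -146.05$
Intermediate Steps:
$U{\left(Q \right)} = -2 + Q$ ($U{\left(Q \right)} = Q - 2 = -2 + Q$)
$P{\left(R \right)} = \frac{1}{2 R}$
$m = -11$ ($m = -16 + 5 = -11$)
$z = 146$ ($z = 6 \left(\left(5 + 6\right) - 5\right) - -110 = 6 \left(11 - 5\right) + 110 = 6 \cdot 6 + 110 = 36 + 110 = 146$)
$P{\left(U{\left(-8 \right)} \right)} - z = \frac{1}{2 \left(-2 - 8\right)} - 146 = \frac{1}{2 \left(-10\right)} - 146 = \frac{1}{2} \left(- \frac{1}{10}\right) - 146 = - \frac{1}{20} - 146 = - \frac{2921}{20}$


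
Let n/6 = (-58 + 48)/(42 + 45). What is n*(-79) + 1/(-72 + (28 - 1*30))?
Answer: 116891/2146 ≈ 54.469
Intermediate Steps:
n = -20/29 (n = 6*((-58 + 48)/(42 + 45)) = 6*(-10/87) = -20/29 ≈ -0.68966)
n*(-79) + 1/(-72 + (28 - 1*30)) = -20/29*(-79) + 1/(-72 + (28 - 1*30)) = 1580/29 + 1/(-72 + (28 - 30)) = 1580/29 + 1/(-72 - 2) = 1580/29 + 1/(-74) = 1580/29 - 1/74 = 116891/2146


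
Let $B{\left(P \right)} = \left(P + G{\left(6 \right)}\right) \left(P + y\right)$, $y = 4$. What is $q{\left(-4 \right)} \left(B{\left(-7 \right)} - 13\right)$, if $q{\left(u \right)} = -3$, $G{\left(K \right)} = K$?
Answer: $30$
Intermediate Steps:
$B{\left(P \right)} = \left(4 + P\right) \left(6 + P\right)$ ($B{\left(P \right)} = \left(P + 6\right) \left(P + 4\right) = \left(6 + P\right) \left(4 + P\right) = \left(4 + P\right) \left(6 + P\right)$)
$q{\left(-4 \right)} \left(B{\left(-7 \right)} - 13\right) = - 3 \left(\left(24 + \left(-7\right)^{2} + 10 \left(-7\right)\right) - 13\right) = - 3 \left(\left(24 + 49 - 70\right) - 13\right) = - 3 \left(3 - 13\right) = \left(-3\right) \left(-10\right) = 30$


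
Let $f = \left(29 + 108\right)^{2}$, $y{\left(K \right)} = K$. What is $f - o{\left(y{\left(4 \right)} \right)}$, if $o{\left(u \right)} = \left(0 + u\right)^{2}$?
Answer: $18753$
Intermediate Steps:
$o{\left(u \right)} = u^{2}$
$f = 18769$ ($f = 137^{2} = 18769$)
$f - o{\left(y{\left(4 \right)} \right)} = 18769 - 4^{2} = 18769 - 16 = 18753$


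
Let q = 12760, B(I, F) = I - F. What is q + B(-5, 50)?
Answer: 12705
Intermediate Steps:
q + B(-5, 50) = 12760 + (-5 - 1*50) = 12760 + (-5 - 50) = 12760 - 55 = 12705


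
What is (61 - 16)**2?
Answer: 2025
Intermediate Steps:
(61 - 16)**2 = 45**2 = 2025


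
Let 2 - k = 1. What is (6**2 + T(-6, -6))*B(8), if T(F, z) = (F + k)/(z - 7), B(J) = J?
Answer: 3784/13 ≈ 291.08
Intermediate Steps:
k = 1 (k = 2 - 1*1 = 2 - 1 = 1)
T(F, z) = (1 + F)/(-7 + z) (T(F, z) = (F + 1)/(z - 7) = (1 + F)/(-7 + z))
(6**2 + T(-6, -6))*B(8) = (6**2 + (1 - 6)/(-7 - 6))*8 = (36 - 5/(-13))*8 = (36 - 1/13*(-5))*8 = (36 + 5/13)*8 = (473/13)*8 = 3784/13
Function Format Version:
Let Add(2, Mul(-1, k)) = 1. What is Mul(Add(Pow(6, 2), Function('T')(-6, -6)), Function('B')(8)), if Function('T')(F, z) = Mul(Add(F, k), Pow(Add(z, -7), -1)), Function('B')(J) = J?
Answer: Rational(3784, 13) ≈ 291.08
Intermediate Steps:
k = 1 (k = Add(2, Mul(-1, 1)) = Add(2, -1) = 1)
Function('T')(F, z) = Mul(Pow(Add(-7, z), -1), Add(1, F)) (Function('T')(F, z) = Mul(Add(F, 1), Pow(Add(z, -7), -1)) = Mul(Add(1, F), Pow(Add(-7, z), -1)) = Mul(Pow(Add(-7, z), -1), Add(1, F)))
Mul(Add(Pow(6, 2), Function('T')(-6, -6)), Function('B')(8)) = Mul(Add(Pow(6, 2), Mul(Pow(Add(-7, -6), -1), Add(1, -6))), 8) = Mul(Add(36, Mul(Pow(-13, -1), -5)), 8) = Mul(Add(36, Mul(Rational(-1, 13), -5)), 8) = Mul(Add(36, Rational(5, 13)), 8) = Mul(Rational(473, 13), 8) = Rational(3784, 13)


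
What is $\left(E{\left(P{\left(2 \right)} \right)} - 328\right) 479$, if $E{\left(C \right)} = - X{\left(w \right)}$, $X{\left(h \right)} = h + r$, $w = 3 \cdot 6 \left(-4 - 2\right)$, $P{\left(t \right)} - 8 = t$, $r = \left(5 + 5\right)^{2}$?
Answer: $-153280$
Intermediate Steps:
$r = 100$ ($r = 10^{2} = 100$)
$P{\left(t \right)} = 8 + t$
$w = -108$ ($w = 18 \left(-6\right) = -108$)
$X{\left(h \right)} = 100 + h$ ($X{\left(h \right)} = h + 100 = 100 + h$)
$E{\left(C \right)} = 8$ ($E{\left(C \right)} = - (100 - 108) = \left(-1\right) \left(-8\right) = 8$)
$\left(E{\left(P{\left(2 \right)} \right)} - 328\right) 479 = \left(8 - 328\right) 479 = \left(-320\right) 479 = -153280$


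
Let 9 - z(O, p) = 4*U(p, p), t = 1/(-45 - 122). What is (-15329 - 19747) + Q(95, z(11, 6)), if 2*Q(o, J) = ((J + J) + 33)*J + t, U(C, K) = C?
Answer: -5861450/167 ≈ -35099.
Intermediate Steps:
t = -1/167 (t = 1/(-167) = -1/167 ≈ -0.0059880)
z(O, p) = 9 - 4*p
Q(o, J) = -1/334 + J*(33 + 2*J)/2 (Q(o, J) = (((J + J) + 33)*J - 1/167)/2 = ((2*J + 33)*J - 1/167)/2 = ((33 + 2*J)*J - 1/167)/2 = (J*(33 + 2*J) - 1/167)/2 = (-1/167 + J*(33 + 2*J))/2 = -1/334 + J*(33 + 2*J)/2)
(-15329 - 19747) + Q(95, z(11, 6)) = (-15329 - 19747) + (-1/334 + (9 - 4*6)² + 33*(9 - 4*6)/2) = -35076 + (-1/334 + (9 - 24)² + 33*(9 - 24)/2) = -35076 + (-1/334 + (-15)² + (33/2)*(-15)) = -35076 + (-1/334 + 225 - 495/2) = -35076 - 3758/167 = -5861450/167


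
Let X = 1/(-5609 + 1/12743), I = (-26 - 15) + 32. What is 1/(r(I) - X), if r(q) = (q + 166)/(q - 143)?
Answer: -5432136936/5609857183 ≈ -0.96832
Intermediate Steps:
I = -9 (I = -41 + 32 = -9)
X = -12743/71475486 (X = 1/(-5609 + 1/12743) = 1/(-71475486/12743) = -12743/71475486 ≈ -0.00017828)
r(q) = (166 + q)/(-143 + q)
1/(r(I) - X) = 1/((166 - 9)/(-143 - 9) - 1*(-12743/71475486)) = 1/(157/(-152) + 12743/71475486) = 1/(-1/152*157 + 12743/71475486) = 1/(-157/152 + 12743/71475486) = 1/(-5609857183/5432136936) = -5432136936/5609857183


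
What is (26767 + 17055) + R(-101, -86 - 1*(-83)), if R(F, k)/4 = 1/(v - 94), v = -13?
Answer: 4688950/107 ≈ 43822.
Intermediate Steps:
R(F, k) = -4/107 (R(F, k) = 4/(-13 - 94) = 4/(-107) = 4*(-1/107) = -4/107)
(26767 + 17055) + R(-101, -86 - 1*(-83)) = (26767 + 17055) - 4/107 = 43822 - 4/107 = 4688950/107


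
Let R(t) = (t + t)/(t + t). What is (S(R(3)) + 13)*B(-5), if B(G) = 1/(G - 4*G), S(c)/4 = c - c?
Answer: 13/15 ≈ 0.86667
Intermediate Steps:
R(t) = 1 (R(t) = (2*t)/((2*t)) = (2*t)*(1/(2*t)) = 1)
S(c) = 0 (S(c) = 4*(c - c) = 4*0 = 0)
B(G) = -1/(3*G) (B(G) = 1/(-3*G) = -1/(3*G))
(S(R(3)) + 13)*B(-5) = (0 + 13)*(-⅓/(-5)) = 13*(-⅓*(-⅕)) = 13*(1/15) = 13/15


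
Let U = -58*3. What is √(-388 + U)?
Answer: I*√562 ≈ 23.707*I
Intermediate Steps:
U = -174
√(-388 + U) = √(-388 - 174) = √(-562) = I*√562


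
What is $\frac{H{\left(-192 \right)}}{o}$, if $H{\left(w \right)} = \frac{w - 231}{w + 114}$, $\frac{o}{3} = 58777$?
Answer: $\frac{47}{1528202} \approx 3.0755 \cdot 10^{-5}$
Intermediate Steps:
$o = 176331$ ($o = 3 \cdot 58777 = 176331$)
$H{\left(w \right)} = \frac{-231 + w}{114 + w}$
$\frac{H{\left(-192 \right)}}{o} = \frac{\frac{1}{114 - 192} \left(-231 - 192\right)}{176331} = \frac{1}{-78} \left(-423\right) \frac{1}{176331} = \left(- \frac{1}{78}\right) \left(-423\right) \frac{1}{176331} = \frac{141}{26} \cdot \frac{1}{176331} = \frac{47}{1528202}$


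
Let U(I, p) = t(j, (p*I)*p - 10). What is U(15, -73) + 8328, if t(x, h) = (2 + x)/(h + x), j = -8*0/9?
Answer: 665615402/79925 ≈ 8328.0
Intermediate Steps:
j = 0 (j = 0*(1/9) = 0)
t(x, h) = (2 + x)/(h + x)
U(I, p) = 2/(-10 + I*p**2) (U(I, p) = (2 + 0)/(((p*I)*p - 10) + 0) = 2/(((I*p)*p - 10) + 0) = 2/((I*p**2 - 10) + 0) = 2/((-10 + I*p**2) + 0) = 2/(-10 + I*p**2))
U(15, -73) + 8328 = 2/(-10 + 15*(-73)**2) + 8328 = 2/(-10 + 15*5329) + 8328 = 2/(-10 + 79935) + 8328 = 2/79925 + 8328 = 665615402/79925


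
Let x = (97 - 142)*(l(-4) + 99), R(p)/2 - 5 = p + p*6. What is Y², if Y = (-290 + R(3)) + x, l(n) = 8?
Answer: 25532809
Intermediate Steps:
R(p) = 10 + 14*p (R(p) = 10 + 2*(p + p*6) = 10 + 2*(p + 6*p) = 10 + 2*(7*p) = 10 + 14*p)
x = -4815 (x = (97 - 142)*(8 + 99) = -45*107 = -4815)
Y = -5053 (Y = (-290 + (10 + 14*3)) - 4815 = (-290 + (10 + 42)) - 4815 = (-290 + 52) - 4815 = -238 - 4815 = -5053)
Y² = (-5053)² = 25532809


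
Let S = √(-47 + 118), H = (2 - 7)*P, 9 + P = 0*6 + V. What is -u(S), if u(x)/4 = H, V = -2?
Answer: -220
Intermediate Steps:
P = -11 (P = -9 + (0*6 - 2) = -9 + (0 - 2) = -9 - 2 = -11)
H = 55 (H = (2 - 7)*(-11) = -5*(-11) = 55)
S = √71 ≈ 8.4261
u(x) = 220 (u(x) = 4*55 = 220)
-u(S) = -1*220 = -220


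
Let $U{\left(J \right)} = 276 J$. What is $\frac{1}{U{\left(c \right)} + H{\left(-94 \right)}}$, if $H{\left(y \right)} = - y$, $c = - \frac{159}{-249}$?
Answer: $\frac{83}{22430} \approx 0.0037004$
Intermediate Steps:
$c = \frac{53}{83}$ ($c = \left(-159\right) \left(- \frac{1}{249}\right) = \frac{53}{83} \approx 0.63855$)
$\frac{1}{U{\left(c \right)} + H{\left(-94 \right)}} = \frac{1}{276 \cdot \frac{53}{83} - -94} = \frac{1}{\frac{14628}{83} + 94} = \frac{1}{\frac{22430}{83}} = \frac{83}{22430}$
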